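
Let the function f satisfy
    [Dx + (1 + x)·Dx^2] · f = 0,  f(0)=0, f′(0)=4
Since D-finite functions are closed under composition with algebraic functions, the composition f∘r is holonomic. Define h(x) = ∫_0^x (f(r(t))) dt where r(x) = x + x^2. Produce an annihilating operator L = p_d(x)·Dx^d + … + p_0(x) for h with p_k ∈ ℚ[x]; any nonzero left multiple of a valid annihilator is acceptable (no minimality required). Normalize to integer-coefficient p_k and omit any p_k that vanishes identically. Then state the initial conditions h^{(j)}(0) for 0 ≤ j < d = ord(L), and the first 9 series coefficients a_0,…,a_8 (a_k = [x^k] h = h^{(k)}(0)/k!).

L = (-1 + 2·x + 2·x^2)·Dx^2 + (1 + 3·x + 3·x^2 + 2·x^3)·Dx^3  (order 3).
h: a_k = 0, 0, 2, 2/3, -2/3, 1/5, 2/15, -4/21, 1/14, …
ICs: h(0) = 0, h′(0) = 0, h′′(0) = 4.

f: a_k = 0, 4, -2, 4/3, -1, 4/5, -2/3, 4/7, -1/2, …
h₀=f(r): pull back L_f along r ⇒ L₀.
Integrate: L := L₀·Dx.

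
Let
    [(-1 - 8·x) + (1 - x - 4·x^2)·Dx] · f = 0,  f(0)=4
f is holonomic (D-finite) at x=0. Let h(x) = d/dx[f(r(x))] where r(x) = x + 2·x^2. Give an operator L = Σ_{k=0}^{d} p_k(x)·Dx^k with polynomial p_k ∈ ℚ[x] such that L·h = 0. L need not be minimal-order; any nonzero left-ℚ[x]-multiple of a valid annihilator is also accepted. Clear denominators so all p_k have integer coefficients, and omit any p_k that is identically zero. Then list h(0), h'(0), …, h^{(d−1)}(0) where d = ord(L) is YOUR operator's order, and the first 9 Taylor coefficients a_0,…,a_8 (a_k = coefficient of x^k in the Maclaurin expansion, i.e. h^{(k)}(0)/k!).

L = (14 + 20·x + 120·x^2 + 320·x^3 + 320·x^4) + (-1 - 3·x + 10·x^2 + 40·x^3 + 80·x^4 + 64·x^5)·Dx  (order 1).
h: a_k = 4, 56, 348, 1648, 8100, 38376, 171948, 763616, 3339828, …
ICs: h(0) = 4.

f: a_k = 4, 4, 20, 36, 116, 260, 724, 1764, 4660, …
h₀=f(r): pull back L_f along r ⇒ L₀.
h=h₀': d/dx-closure on L₀ ⇒ L.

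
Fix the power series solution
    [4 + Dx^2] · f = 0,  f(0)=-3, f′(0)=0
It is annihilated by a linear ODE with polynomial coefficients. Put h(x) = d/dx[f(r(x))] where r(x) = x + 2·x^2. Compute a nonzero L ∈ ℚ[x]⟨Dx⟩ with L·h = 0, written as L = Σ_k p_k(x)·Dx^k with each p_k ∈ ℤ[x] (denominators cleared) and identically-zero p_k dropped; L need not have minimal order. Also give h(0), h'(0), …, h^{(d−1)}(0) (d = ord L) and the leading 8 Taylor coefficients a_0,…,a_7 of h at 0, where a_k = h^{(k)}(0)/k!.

L = (52 + 64·x + 384·x^2 + 1024·x^3 + 1024·x^4) + (-12 - 48·x)·Dx + (1 + 8·x + 16·x^2)·Dx^2  (order 2).
h: a_k = 0, 12, 72, 88, -80, -1432/5, -2128/5, -13456/105, …
ICs: h(0) = 0, h′(0) = 12.

f: a_k = -3, 0, 6, 0, -2, 0, 4/15, 0, …
L₀ from L_f via x↦r, Dx↦r'^{-1}Dx.
Differentiate: ansatz ord ≤ ord L₀ ⇒ L.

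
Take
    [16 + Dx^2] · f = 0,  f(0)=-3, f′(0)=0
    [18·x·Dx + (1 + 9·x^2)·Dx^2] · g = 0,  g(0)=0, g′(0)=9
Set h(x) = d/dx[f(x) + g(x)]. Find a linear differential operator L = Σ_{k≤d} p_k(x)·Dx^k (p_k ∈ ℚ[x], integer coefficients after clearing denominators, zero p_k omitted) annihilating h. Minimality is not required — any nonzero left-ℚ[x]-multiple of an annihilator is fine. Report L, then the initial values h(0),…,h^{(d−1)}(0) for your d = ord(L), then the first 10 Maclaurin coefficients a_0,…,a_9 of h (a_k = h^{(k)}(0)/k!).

f: a_k = -3, 0, 24, 0, -32, 0, 256/15, 0, -512/105, 0, …
g: a_k = 0, 9, 0, -27, 0, 729/5, 0, -6561/7, 0, 6561, …
h₀=f+g: left-lcm gives L₀, ord ≤ 4.
Differentiate: ansatz ord ≤ ord L₀ ⇒ L.
L = (-13248·x + 181440·x^3 + 186624·x^5) + (-16 + 6048·x^2 + 66096·x^4 + 93312·x^6)·Dx + (-828·x + 11340·x^3 + 11664·x^5)·Dx^2 + (-1 + 378·x^2 + 4131·x^4 + 5832·x^6)·Dx^3  (order 3).
h: a_k = 9, 48, -81, -128, 729, 512/5, -6561, -4096/105, 59049, 8192/945, …
ICs: h(0) = 9, h′(0) = 48, h′′(0) = -162.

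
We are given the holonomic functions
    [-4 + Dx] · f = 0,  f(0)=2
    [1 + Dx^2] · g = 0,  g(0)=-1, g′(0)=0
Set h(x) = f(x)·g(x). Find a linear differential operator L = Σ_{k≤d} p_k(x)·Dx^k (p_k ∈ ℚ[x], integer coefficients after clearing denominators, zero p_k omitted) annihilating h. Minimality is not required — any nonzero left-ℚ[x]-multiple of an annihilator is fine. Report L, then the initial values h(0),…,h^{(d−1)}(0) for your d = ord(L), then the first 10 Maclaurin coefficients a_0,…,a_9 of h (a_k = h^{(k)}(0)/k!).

f: a_k = 2, 8, 16, 64/3, 64/3, 256/15, 512/45, 2048/315, 1024/315, 4096/2835, …
g: a_k = -1, 0, 1/2, 0, -1/24, 0, 1/720, 0, -1/40320, 0, …
L₀ := L_f ⊗_s L_g (sym. prod.), ord ≤ 2.
L = 17 - 8·Dx + Dx^2  (order 2).
h: a_k = -2, -8, -15, -52/3, -161/12, -101/15, -11/8, 727/630, 31679/20160, 50999/45360, …
ICs: h(0) = -2, h′(0) = -8.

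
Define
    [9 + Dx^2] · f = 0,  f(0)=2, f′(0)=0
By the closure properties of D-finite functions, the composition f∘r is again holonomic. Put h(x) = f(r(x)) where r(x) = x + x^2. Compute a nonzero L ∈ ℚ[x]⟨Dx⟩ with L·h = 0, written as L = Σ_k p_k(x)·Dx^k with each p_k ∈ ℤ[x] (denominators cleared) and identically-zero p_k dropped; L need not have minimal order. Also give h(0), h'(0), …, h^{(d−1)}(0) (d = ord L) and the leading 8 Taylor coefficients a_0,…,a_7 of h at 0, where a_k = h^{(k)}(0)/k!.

L = (9 + 54·x + 108·x^2 + 72·x^3) - 2·Dx + (1 + 2·x)·Dx^2  (order 2).
h: a_k = 2, 0, -9, -18, -9/4, 27, 1539/40, 297/20, …
ICs: h(0) = 2, h′(0) = 0.

f: a_k = 2, 0, -9, 0, 27/4, 0, -81/40, 0, …
Change of var in L_f (x↦r) gives L₀.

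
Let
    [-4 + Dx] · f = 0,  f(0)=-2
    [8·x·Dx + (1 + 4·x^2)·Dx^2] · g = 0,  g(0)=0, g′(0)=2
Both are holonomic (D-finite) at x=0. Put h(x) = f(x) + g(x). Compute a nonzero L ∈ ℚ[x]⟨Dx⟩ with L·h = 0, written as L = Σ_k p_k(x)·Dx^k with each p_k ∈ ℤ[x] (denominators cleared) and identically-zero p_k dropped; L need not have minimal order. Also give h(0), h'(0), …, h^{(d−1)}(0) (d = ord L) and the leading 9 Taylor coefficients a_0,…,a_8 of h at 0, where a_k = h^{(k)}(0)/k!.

f: a_k = -2, -8, -16, -64/3, -64/3, -256/15, -512/45, -2048/315, -1024/315, …
g: a_k = 0, 2, 0, -8/3, 0, 32/5, 0, -128/7, 0, …
f+g: L₀ = lclm(L_f,L_g), ord ≤ 1+2.
L = (8 - 32·x - 96·x^2 - 128·x^3)·Dx + (-6 - 8·x^2 - 64·x^4)·Dx^2 + (1 + 2·x + 8·x^2 + 8·x^3 + 16·x^4)·Dx^3  (order 3).
h: a_k = -2, -6, -16, -24, -64/3, -32/3, -512/45, -7808/315, -1024/315, …
ICs: h(0) = -2, h′(0) = -6, h′′(0) = -32.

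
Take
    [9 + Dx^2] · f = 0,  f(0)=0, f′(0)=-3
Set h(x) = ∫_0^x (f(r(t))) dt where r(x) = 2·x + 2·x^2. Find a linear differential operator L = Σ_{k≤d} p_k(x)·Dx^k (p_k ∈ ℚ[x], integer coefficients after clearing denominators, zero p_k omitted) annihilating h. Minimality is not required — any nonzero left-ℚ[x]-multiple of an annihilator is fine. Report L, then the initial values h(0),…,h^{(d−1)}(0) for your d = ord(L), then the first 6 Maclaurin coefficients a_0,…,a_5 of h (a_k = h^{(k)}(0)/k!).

L = (36 + 216·x + 432·x^2 + 288·x^3)·Dx - 2·Dx^2 + (1 + 2·x)·Dx^3  (order 3).
h: a_k = 0, 0, -3, -2, 9, 108/5, …
ICs: h(0) = 0, h′(0) = 0, h′′(0) = -6.

f: a_k = 0, -3, 0, 9/2, 0, -81/40, …
Change of var in L_f (x↦r) gives L₀.
∫: right-multiply L₀ by Dx.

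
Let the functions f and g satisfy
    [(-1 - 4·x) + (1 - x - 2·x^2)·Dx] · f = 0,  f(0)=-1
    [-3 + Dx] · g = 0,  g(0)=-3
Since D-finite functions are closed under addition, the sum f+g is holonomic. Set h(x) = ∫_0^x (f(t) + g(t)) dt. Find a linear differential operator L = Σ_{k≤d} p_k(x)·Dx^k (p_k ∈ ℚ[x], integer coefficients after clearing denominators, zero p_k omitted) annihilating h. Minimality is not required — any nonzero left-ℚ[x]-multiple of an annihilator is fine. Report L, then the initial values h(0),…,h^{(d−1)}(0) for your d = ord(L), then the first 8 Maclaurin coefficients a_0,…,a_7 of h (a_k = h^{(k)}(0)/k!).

L = (-9 - 9·x - 126·x^2 - 72·x^3)·Dx + (-3 + 30·x + 51·x^2 - 36·x^3 - 36·x^4)·Dx^2 + (2 - 9·x - 3·x^2 + 20·x^3 + 12·x^4)·Dx^3  (order 3).
h: a_k = 0, -4, -5, -11/2, -37/8, -169/40, -361/80, -3683/560, …
ICs: h(0) = 0, h′(0) = -4, h′′(0) = -10.

f: a_k = -1, -1, -3, -5, -11, -21, -43, -85, …
g: a_k = -3, -9, -27/2, -27/2, -81/8, -243/40, -243/80, -729/560, …
f+g: L₀ = lclm(L_f,L_g), ord ≤ 1+1.
h=∫₀ˣh₀: take L = L₀·Dx.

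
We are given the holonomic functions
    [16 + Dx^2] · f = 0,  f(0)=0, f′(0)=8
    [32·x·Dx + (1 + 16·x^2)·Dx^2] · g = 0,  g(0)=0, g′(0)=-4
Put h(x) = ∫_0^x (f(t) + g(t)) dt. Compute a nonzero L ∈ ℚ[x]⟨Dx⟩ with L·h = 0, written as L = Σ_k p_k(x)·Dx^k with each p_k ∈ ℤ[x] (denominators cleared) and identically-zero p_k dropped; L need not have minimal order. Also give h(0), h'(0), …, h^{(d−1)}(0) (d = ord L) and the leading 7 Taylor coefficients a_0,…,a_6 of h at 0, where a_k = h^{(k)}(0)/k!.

f: a_k = 0, 8, 0, -64/3, 0, 256/15, 0, …
g: a_k = 0, -4, 0, 64/3, 0, -1024/5, 0, …
L₀ := lclm(L_f,L_g); ord L₀ ≤ 2+2.
∫: right-multiply L₀ by Dx.
L = (-5632·x + 114688·x^3 + 131072·x^5)·Dx^2 + (-16 + 1792·x^2 + 36864·x^4 + 65536·x^6)·Dx^3 + (-352·x + 7168·x^3 + 8192·x^5)·Dx^4 + (-1 + 112·x^2 + 2304·x^4 + 4096·x^6)·Dx^5  (order 5).
h: a_k = 0, 0, 2, 0, 0, 0, -1408/45, …
ICs: h(0) = 0, h′(0) = 0, h′′(0) = 4, h′′′(0) = 0, h′′′′(0) = 0.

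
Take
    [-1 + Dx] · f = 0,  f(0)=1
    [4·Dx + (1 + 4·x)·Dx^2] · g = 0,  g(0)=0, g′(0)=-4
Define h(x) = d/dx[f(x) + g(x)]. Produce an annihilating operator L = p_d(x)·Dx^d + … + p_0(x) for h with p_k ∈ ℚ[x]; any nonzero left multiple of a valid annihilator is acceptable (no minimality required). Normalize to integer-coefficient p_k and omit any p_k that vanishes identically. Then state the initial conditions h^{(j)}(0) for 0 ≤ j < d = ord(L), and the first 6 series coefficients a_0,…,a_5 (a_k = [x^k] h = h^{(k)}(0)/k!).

f: a_k = 1, 1, 1/2, 1/6, 1/24, 1/120, …
g: a_k = 0, -4, 8, -64/3, 64, -1024/5, …
f+g: L₀ = lclm(L_f,L_g), ord ≤ 1+2.
h₀' ⇒ L via d/dx closure of L₀.
L = (-36 - 16·x) + (31 - 8·x - 16·x^2)·Dx + (5 + 24·x + 16·x^2)·Dx^2  (order 2).
h: a_k = -3, 17, -127/2, 1537/6, -24575/24, 491521/120, …
ICs: h(0) = -3, h′(0) = 17.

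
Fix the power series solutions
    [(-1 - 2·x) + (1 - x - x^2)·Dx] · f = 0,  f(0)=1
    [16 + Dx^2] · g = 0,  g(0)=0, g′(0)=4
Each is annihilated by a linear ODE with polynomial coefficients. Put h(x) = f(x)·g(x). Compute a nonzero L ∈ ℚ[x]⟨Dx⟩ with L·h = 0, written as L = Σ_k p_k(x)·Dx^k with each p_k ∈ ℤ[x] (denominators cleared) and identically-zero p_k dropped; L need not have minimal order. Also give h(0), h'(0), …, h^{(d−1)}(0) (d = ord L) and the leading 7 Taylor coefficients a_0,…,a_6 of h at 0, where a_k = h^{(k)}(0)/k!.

L = (-14 + 16·x + 16·x^2) + (2 + 4·x)·Dx + (-1 + x + x^2)·Dx^2  (order 2).
h: a_k = 0, 4, 4, -8/3, 4/3, 36/5, 128/15, …
ICs: h(0) = 0, h′(0) = 4.

f: a_k = 1, 1, 2, 3, 5, 8, 13, …
g: a_k = 0, 4, 0, -32/3, 0, 128/15, 0, …
L₀ := L_f ⊗_s L_g (sym. prod.), ord ≤ 2.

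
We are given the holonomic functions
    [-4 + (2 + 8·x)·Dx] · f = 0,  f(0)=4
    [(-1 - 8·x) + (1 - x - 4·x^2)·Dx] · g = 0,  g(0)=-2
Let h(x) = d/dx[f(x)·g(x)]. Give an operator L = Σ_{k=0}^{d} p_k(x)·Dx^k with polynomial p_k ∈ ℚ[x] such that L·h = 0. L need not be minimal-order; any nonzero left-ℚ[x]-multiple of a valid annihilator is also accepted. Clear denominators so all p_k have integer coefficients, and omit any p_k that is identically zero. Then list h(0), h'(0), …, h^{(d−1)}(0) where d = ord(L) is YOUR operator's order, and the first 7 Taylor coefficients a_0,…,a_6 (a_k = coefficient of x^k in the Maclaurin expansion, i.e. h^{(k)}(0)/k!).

f: a_k = 4, 8, -8, 16, -40, 112, -336, …
g: a_k = -2, -2, -10, -18, -58, -130, -362, …
f·g: L₀ = L_f ⊗_s L_g, ord ≤ 1·1.
Derive L from L₀ (diff closure).
L = (10 + 156·x + 540·x^2 + 800·x^3 + 960·x^4) + (-3 - 19·x - 30·x^2 + 56·x^3 + 352·x^4 + 384·x^5)·Dx  (order 1).
h: a_k = -24, -80, -504, -992, -5720, -8784, -57064, …
ICs: h(0) = -24.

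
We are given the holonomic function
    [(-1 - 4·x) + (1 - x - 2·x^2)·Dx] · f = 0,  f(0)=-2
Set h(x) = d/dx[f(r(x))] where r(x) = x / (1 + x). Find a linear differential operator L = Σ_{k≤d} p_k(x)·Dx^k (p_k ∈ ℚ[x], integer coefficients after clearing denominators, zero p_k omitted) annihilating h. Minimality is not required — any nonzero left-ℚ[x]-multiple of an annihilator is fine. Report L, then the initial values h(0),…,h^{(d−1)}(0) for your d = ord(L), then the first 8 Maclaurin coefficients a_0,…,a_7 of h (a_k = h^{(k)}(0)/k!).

L = (4 + 12·x + 36·x^2 + 20·x^3) + (-1 - 7·x - 9·x^2 + 7·x^3 + 10·x^4)·Dx  (order 1).
h: a_k = -2, -8, 0, -32, 40, -144, 280, -704, …
ICs: h(0) = -2.

f: a_k = -2, -2, -6, -10, -22, -42, -86, -170, …
Change of var in L_f (x↦r) gives L₀.
Derive L from L₀ (diff closure).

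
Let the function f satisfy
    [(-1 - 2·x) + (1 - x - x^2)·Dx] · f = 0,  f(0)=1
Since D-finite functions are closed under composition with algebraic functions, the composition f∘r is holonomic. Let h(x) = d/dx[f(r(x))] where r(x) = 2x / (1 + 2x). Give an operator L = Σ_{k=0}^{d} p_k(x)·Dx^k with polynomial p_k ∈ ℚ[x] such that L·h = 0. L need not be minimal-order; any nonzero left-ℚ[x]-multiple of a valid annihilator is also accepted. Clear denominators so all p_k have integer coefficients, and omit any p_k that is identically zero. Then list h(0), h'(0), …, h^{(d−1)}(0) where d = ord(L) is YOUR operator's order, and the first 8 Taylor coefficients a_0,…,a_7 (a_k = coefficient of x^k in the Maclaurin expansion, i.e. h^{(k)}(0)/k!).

f: a_k = 1, 1, 2, 3, 5, 8, 13, 21, …
Substitute x→r, Dx→(1/r')Dx; clear ⇒ L₀.
Derive L from L₀ (diff closure).
L = (4 + 24·x + 96·x^2 + 96·x^3) + (-1 - 10·x - 24·x^2 + 8·x^3 + 48·x^4)·Dx  (order 1).
h: a_k = 2, 8, 0, 64, -160, 768, -2688, 10240, …
ICs: h(0) = 2.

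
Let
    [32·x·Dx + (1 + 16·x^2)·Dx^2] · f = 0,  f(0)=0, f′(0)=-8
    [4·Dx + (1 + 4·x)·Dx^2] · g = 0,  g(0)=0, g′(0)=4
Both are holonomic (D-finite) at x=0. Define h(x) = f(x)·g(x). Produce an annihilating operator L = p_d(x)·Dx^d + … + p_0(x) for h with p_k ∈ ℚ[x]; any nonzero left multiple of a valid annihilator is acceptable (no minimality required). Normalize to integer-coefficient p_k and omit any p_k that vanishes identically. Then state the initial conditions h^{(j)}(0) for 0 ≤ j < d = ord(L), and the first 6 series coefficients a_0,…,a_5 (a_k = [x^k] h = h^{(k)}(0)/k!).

L = (1536 + 11264·x + 81920·x^2 + 638976·x^3 + 1966080·x^4 + 3407872·x^5 + 4194304·x^7)·Dx + (288 + 7936·x + 78848·x^2 + 495616·x^3 + 2228224·x^4 + 6094848·x^5 + 9175040·x^6 + 3145728·x^7 + 14680064·x^8)·Dx^2 + (48 + 1024·x + 12288·x^2 + 79872·x^3 + 368640·x^4 + 1277952·x^5 + 3145728·x^6 + 4718592·x^7 + 3145728·x^8 + 8388608·x^9)·Dx^3 + (5 + 72·x + 592·x^2 + 3584·x^3 + 16896·x^4 + 61440·x^5 + 172032·x^6 + 393216·x^7 + 589824·x^8 + 524288·x^9 + 1048576·x^10)·Dx^4  (order 4).
h: a_k = 0, 0, -32, 64, 0, 512/3, …
ICs: h(0) = 0, h′(0) = 0, h′′(0) = -64, h′′′(0) = 384.

f: a_k = 0, -8, 0, 128/3, 0, -2048/5, …
g: a_k = 0, 4, -8, 64/3, -64, 1024/5, …
Product ⇒ symmetric product L₀, ord ≤ 4.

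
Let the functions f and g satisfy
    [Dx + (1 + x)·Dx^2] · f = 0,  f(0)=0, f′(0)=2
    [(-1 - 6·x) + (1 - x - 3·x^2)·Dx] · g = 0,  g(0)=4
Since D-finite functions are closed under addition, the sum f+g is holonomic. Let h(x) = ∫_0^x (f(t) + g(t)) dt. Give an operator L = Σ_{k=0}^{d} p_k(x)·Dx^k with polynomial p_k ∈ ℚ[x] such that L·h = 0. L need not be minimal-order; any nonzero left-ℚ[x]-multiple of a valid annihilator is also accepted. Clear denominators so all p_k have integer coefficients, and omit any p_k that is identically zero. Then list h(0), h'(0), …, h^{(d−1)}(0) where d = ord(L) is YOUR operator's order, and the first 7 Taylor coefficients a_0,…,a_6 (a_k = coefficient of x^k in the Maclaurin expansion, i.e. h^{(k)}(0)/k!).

f: a_k = 0, 2, -1, 2/3, -1/2, 2/5, -1/3, …
g: a_k = 4, 4, 16, 28, 76, 160, 388, …
L₀ := lclm(L_f,L_g); ord L₀ ≤ 2+1.
∫: right-multiply L₀ by Dx.
L = (-58 - 350·x - 636·x^2 - 756·x^3 - 324·x^4)·Dx^2 + (-40 - 364·x - 976·x^2 - 1632·x^3 - 1530·x^4 - 540·x^5)·Dx^3 + (9 + 31·x + 27·x^2 - 115·x^3 - 345·x^4 - 333·x^5 - 108·x^6)·Dx^4  (order 4).
h: a_k = 0, 4, 3, 5, 43/6, 151/10, 401/15, …
ICs: h(0) = 0, h′(0) = 4, h′′(0) = 6, h′′′(0) = 30.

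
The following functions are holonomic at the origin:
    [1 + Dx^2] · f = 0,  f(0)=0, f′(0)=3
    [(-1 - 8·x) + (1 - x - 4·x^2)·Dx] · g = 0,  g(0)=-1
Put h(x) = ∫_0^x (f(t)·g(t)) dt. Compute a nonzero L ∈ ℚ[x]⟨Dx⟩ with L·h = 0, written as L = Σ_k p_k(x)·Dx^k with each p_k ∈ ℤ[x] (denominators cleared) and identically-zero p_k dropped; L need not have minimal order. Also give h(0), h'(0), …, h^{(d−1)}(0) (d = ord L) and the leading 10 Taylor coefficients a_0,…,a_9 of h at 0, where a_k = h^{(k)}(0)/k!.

f: a_k = 0, 3, 0, -1/2, 0, 1/40, 0, -1/1680, 0, 1/120960, …
g: a_k = -1, -1, -5, -9, -29, -65, -181, -441, -1165, -2929, …
f·g: L₀ = L_f ⊗_s L_g, ord ≤ 2·1.
h=∫h₀ ⇒ L = L₀·Dx.
L = (7 + x + 4·x^2)·Dx + (2 + 16·x)·Dx^2 + (-1 + x + 4·x^2)·Dx^3  (order 3).
h: a_k = 0, 0, -3/2, -1, -29/8, -53/10, -1127/80, -7621/280, -888089/13440, -2168417/15120, …
ICs: h(0) = 0, h′(0) = 0, h′′(0) = -3.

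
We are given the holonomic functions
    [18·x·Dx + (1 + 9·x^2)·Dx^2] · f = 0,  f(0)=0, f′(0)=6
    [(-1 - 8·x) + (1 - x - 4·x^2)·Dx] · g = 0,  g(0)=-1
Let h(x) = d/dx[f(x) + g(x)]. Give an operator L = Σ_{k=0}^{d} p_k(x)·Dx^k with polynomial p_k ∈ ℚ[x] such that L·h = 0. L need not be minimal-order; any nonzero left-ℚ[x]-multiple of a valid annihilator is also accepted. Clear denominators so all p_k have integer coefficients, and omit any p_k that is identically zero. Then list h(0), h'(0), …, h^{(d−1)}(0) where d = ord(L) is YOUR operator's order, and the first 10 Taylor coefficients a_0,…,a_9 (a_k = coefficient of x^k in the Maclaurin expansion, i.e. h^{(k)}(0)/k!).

L = (90 - 360·x - 6462·x^2 - 14688·x^3 - 63936·x^4 - 31104·x^6) + (-36 - 294·x - 324·x^2 - 3198·x^3 - 13680·x^4 - 46080·x^5 - 3888·x^6 - 31104·x^7)·Dx + (5 + 16·x + 160·x^2 - 96·x^3 + 555·x^4 - 2304·x^5 - 4896·x^6 - 1296·x^7 - 5184·x^8)·Dx^2  (order 2).
h: a_k = 5, -10, -81, -116, 161, -1086, -7461, -9320, 13005, -75890, …
ICs: h(0) = 5, h′(0) = -10.

f: a_k = 0, 6, 0, -18, 0, 486/5, 0, -4374/7, 0, 4374, …
g: a_k = -1, -1, -5, -9, -29, -65, -181, -441, -1165, -2929, …
Sum ⇒ L₀ = lclm(L_f,L_g) in ℚ(x)⟨Dx⟩.
h₀' ⇒ L via d/dx closure of L₀.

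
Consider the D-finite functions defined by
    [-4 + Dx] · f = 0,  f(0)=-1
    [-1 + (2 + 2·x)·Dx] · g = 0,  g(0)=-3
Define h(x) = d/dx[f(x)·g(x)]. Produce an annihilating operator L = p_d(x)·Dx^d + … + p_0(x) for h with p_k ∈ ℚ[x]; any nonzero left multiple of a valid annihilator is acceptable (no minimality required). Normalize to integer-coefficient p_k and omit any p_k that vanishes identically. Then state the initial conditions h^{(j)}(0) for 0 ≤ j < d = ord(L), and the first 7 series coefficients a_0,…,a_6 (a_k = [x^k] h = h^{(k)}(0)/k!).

f: a_k = -1, -4, -8, -32/3, -32/3, -128/15, -256/45, …
g: a_k = -3, -3/2, 3/8, -3/16, 15/128, -21/256, 63/1024, …
f·g: L₀ = L_f ⊗_s L_g, ord ≤ 1·1.
Differentiate: ansatz ord ≤ ord L₀ ⇒ L.
L = (79 + 144·x + 64·x^2) + (-18 - 34·x - 16·x^2)·Dx  (order 1).
h: a_k = 27/2, 237/4, 2049/16, 5841/32, 49553/256, 417727/2560, 1167969/10240, …
ICs: h(0) = 27/2.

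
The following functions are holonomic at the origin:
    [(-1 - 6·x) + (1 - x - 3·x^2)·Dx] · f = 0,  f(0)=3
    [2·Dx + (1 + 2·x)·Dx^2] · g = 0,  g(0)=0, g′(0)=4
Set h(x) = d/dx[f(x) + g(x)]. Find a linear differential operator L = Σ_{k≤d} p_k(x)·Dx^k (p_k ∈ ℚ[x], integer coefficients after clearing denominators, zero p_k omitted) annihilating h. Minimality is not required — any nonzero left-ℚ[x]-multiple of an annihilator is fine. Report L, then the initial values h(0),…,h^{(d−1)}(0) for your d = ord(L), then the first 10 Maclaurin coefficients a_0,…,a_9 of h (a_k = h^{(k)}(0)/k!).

f: a_k = 3, 3, 12, 21, 57, 120, 291, 651, 1524, 3477, …
g: a_k = 0, 4, -4, 16/3, -8, 64/5, -64/3, 256/7, -64, 1024/9, …
Weyl lclm of L_f,L_g ⇒ L₀ (ord ≤ 3).
Derive L from L₀ (diff closure).
L = (74 + 412·x + 948·x^2 + 864·x^3 + 648·x^4) + (17 + 212·x + 890·x^2 + 1644·x^3 + 1764·x^4 + 1080·x^5)·Dx + (-5 - 27·x - 33·x^2 + 68·x^3 + 276·x^4 + 396·x^5 + 216·x^6)·Dx^2  (order 2).
h: a_k = 7, 16, 79, 196, 664, 1618, 4813, 11680, 32317, 78442, …
ICs: h(0) = 7, h′(0) = 16.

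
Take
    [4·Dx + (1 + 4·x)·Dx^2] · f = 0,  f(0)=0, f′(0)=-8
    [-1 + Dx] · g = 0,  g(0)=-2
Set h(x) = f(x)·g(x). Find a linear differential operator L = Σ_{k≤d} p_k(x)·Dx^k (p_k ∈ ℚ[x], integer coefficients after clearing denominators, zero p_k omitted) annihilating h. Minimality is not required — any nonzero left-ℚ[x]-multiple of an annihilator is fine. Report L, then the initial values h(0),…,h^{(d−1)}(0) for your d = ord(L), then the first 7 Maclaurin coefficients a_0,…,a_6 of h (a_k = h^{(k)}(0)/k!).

f: a_k = 0, -8, 16, -128/3, 128, -2048/5, 4096/3, …
g: a_k = -2, -2, -1, -1/3, -1/12, -1/60, -1/360, …
Product ⇒ symmetric product L₀, ord ≤ 2.
L = (-3 + 4·x) + (2 - 8·x)·Dx + (1 + 4·x)·Dx^2  (order 2).
h: a_k = 0, 16, -16, 184/3, -184, 3006/5, -18238/9, …
ICs: h(0) = 0, h′(0) = 16.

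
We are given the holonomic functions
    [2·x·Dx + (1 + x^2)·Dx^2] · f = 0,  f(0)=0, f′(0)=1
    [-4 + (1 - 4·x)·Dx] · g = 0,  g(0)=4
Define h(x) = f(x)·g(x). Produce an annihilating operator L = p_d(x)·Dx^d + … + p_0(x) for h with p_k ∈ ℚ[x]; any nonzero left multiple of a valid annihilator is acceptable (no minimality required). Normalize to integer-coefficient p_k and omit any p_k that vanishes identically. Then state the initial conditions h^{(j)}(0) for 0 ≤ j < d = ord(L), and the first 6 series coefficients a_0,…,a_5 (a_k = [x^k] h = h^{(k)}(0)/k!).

f: a_k = 0, 1, 0, -1/3, 0, 1/5, …
g: a_k = 4, 16, 64, 256, 1024, 4096, …
h₀=f·g: eliminate ⇒ L₀, order ≤ 2·1.
L = 8·x + (8 - 2·x + 16·x^2)·Dx + (-1 + 4·x - x^2 + 4·x^3)·Dx^2  (order 2).
h: a_k = 0, 4, 16, 188/3, 752/3, 15052/15, …
ICs: h(0) = 0, h′(0) = 4.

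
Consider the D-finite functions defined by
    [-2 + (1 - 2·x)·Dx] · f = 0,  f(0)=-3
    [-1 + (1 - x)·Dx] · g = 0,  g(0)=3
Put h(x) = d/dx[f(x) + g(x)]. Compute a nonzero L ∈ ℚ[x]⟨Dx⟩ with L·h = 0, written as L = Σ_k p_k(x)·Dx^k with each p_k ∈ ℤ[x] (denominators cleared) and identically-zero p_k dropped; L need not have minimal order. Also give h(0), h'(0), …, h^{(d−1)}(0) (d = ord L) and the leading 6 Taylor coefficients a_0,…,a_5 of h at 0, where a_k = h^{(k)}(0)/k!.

L = 12 + (-9 + 12·x)·Dx + (1 - 3·x + 2·x^2)·Dx^2  (order 2).
h: a_k = -3, -18, -63, -180, -465, -1134, …
ICs: h(0) = -3, h′(0) = -18.

f: a_k = -3, -6, -12, -24, -48, -96, …
g: a_k = 3, 3, 3, 3, 3, 3, …
f+g: L₀ = lclm(L_f,L_g), ord ≤ 1+1.
h₀' ⇒ L via d/dx closure of L₀.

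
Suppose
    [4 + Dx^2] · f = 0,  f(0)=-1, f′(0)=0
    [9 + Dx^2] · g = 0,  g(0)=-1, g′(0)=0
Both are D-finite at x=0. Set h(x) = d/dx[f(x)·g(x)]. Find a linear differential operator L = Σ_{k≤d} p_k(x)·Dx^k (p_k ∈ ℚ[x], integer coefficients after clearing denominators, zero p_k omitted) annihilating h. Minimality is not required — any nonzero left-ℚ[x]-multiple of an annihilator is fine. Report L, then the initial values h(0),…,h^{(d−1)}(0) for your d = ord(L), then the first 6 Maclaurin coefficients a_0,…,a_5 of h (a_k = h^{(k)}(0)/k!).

L = 25 + 26·Dx^2 + Dx^4  (order 4).
h: a_k = 0, -13, 0, 313/6, 0, -7813/120, …
ICs: h(0) = 0, h′(0) = -13, h′′(0) = 0, h′′′(0) = 313.

f: a_k = -1, 0, 2, 0, -2/3, 0, …
g: a_k = -1, 0, 9/2, 0, -27/8, 0, …
Product ⇒ symmetric product L₀, ord ≤ 4.
h=h₀': d/dx-closure on L₀ ⇒ L.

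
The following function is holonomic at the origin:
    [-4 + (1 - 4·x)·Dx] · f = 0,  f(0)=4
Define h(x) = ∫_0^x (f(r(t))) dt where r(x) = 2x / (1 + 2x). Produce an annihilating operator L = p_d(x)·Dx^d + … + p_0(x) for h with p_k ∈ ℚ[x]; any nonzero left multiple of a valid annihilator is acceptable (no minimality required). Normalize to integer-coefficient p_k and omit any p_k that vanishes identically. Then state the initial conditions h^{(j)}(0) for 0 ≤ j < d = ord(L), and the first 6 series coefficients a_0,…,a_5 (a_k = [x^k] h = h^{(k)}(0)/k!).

f: a_k = 4, 16, 64, 256, 1024, 4096, …
h₀=f(r): pull back L_f along r ⇒ L₀.
Integrate: L := L₀·Dx.
L = 8·Dx + (-1 + 4·x + 12·x^2)·Dx^2  (order 2).
h: a_k = 0, 4, 16, 64, 288, 6912/5, …
ICs: h(0) = 0, h′(0) = 4.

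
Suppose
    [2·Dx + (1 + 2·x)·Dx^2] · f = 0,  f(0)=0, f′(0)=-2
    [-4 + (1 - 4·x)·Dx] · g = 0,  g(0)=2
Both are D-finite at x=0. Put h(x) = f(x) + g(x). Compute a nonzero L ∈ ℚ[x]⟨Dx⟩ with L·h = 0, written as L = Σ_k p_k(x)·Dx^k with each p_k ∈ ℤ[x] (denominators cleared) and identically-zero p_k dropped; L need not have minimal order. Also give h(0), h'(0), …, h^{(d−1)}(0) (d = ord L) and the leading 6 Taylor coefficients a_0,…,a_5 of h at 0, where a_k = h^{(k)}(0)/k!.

f: a_k = 0, -2, 2, -8/3, 4, -32/5, …
g: a_k = 2, 8, 32, 128, 512, 2048, …
f+g: L₀ = lclm(L_f,L_g), ord ≤ 2+1.
L = (-128 - 64·x)·Dx + (-44 - 224·x - 128·x^2)·Dx^2 + (5 - 6·x - 48·x^2 - 32·x^3)·Dx^3  (order 3).
h: a_k = 2, 6, 34, 376/3, 516, 10208/5, …
ICs: h(0) = 2, h′(0) = 6, h′′(0) = 68.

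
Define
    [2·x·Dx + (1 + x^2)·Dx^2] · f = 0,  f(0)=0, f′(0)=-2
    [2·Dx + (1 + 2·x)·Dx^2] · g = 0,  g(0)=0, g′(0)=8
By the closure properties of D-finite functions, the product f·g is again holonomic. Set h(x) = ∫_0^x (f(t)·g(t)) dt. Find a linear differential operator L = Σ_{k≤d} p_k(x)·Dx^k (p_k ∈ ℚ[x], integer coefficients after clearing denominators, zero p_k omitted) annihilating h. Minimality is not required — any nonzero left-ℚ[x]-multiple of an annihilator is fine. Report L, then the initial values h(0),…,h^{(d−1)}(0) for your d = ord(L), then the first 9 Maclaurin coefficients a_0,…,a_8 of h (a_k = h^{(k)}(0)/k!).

L = (24 + 80·x + 88·x^2 + 240·x^3 + 240·x^4 + 208·x^5 + 16·x^7)·Dx^2 + (12 + 80·x + 332·x^2 + 608·x^3 + 880·x^4 + 744·x^5 + 560·x^6 + 24·x^7 + 56·x^8)·Dx^3 + (12 + 52·x + 168·x^2 + 372·x^3 + 516·x^4 + 564·x^5 + 384·x^6 + 276·x^7 + 24·x^8 + 32·x^9)·Dx^4 + (2 + 12·x + 34·x^2 + 64·x^3 + 87·x^4 + 96·x^5 + 84·x^6 + 48·x^7 + 33·x^8 + 4·x^9 + 4·x^10)·Dx^5  (order 5).
h: a_k = 0, 0, 0, -16/3, 4, -16/5, 40/9, -304/45, 146/15, …
ICs: h(0) = 0, h′(0) = 0, h′′(0) = 0, h′′′(0) = -32, h′′′′(0) = 96.

f: a_k = 0, -2, 0, 2/3, 0, -2/5, 0, 2/7, 0, …
g: a_k = 0, 8, -8, 32/3, -16, 128/5, -128/3, 512/7, -128, …
Sym-product of L_f,L_g gives L₀ (≤ ord 4).
Integrate: L := L₀·Dx.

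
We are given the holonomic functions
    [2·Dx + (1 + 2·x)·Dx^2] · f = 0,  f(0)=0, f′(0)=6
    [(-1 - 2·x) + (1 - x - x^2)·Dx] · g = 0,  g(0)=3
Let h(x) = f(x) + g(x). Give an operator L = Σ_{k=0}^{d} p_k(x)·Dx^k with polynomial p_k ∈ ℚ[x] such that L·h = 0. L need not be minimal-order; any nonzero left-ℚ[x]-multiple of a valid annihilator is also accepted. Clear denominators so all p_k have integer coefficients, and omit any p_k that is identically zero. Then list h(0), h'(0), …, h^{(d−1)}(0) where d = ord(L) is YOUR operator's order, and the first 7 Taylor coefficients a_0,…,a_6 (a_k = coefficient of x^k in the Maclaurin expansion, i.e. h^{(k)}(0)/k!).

f: a_k = 0, 6, -6, 8, -12, 96/5, -32, …
g: a_k = 3, 3, 6, 9, 15, 24, 39, …
Sum ⇒ L₀ = lclm(L_f,L_g) in ℚ(x)⟨Dx⟩.
L = (-34 - 92·x - 116·x^2 - 48·x^3 - 24·x^4)·Dx + (-5 - 60·x - 170·x^2 - 180·x^3 - 100·x^4 - 40·x^5)·Dx^2 + (3 + 11·x + 5·x^2 - 20·x^3 - 30·x^4 - 24·x^5 - 8·x^6)·Dx^3  (order 3).
h: a_k = 3, 9, 0, 17, 3, 216/5, 7, …
ICs: h(0) = 3, h′(0) = 9, h′′(0) = 0.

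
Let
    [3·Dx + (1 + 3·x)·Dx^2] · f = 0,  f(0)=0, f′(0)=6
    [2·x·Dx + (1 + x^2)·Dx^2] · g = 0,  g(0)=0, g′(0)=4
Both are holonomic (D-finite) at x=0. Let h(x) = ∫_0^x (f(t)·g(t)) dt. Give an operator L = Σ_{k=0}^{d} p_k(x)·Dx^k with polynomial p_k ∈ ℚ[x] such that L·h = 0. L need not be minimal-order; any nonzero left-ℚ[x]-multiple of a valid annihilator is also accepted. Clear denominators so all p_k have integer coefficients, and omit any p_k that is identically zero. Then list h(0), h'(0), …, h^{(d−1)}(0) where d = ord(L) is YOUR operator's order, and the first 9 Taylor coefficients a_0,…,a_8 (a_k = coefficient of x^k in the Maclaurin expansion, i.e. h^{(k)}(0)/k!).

f: a_k = 0, 6, -9, 18, -81/2, 486/5, -243, 4374/7, -6561/4, …
g: a_k = 0, 4, 0, -4/3, 0, 4/5, 0, -4/7, 0, …
h₀=f·g: eliminate ⇒ L₀, order ≤ 2·2.
Integrate: L := L₀·Dx.
L = (264 + 1260·x + 1008·x^2 + 3420·x^3 + 3240·x^4 + 4212·x^5 + 324·x^7)·Dx^2 + (178 + 660·x + 3828·x^2 + 7308·x^3 + 12960·x^4 + 10044·x^5 + 11340·x^6 + 324·x^7 + 1134·x^8)·Dx^3 + (132 + 608·x + 1728·x^2 + 4568·x^3 + 6456·x^4 + 8856·x^5 + 5184·x^6 + 5544·x^7 + 324·x^8 + 648·x^9)·Dx^4 + (13 + 102·x + 341·x^2 + 744·x^3 + 1138·x^4 + 1236·x^5 + 1386·x^6 + 648·x^7 + 657·x^8 + 54·x^9 + 81·x^10)·Dx^5  (order 5).
h: a_k = 0, 0, 0, 8, -9, 64/5, -25, 264/5, -2313/20, …
ICs: h(0) = 0, h′(0) = 0, h′′(0) = 0, h′′′(0) = 48, h′′′′(0) = -216.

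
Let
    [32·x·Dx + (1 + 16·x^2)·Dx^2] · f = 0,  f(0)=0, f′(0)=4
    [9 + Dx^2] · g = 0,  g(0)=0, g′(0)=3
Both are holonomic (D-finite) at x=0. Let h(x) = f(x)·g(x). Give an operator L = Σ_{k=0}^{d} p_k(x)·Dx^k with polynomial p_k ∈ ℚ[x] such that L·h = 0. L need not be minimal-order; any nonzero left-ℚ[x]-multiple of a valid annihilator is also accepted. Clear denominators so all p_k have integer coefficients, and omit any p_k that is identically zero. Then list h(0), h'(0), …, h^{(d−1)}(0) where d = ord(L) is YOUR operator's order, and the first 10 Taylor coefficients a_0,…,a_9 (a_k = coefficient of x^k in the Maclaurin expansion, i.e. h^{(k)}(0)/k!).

f: a_k = 0, 4, 0, -64/3, 0, 1024/5, 0, -16384/7, 0, 262144/9, …
g: a_k = 0, 3, 0, -9/2, 0, 81/40, 0, -243/560, 0, 243/4480, …
Sym-product of L_f,L_g gives L₀ (≤ ord 4).
L = (16425 + 696384·x^2 + 2778624·x^4 + 11943936·x^6 + 47775744·x^8) + (23616·x + 543744·x^3 + 3981312·x^5 + 21233664·x^7)·Dx + (2050 + 87168·x^2 + 470016·x^4 + 2654208·x^6 + 10616832·x^8)·Dx^2 + (2624·x + 60416·x^3 + 442368·x^5 + 2359296·x^7)·Dx^3 + (25 + 1088·x^2 + 17920·x^4 + 147456·x^6 + 589824·x^8)·Dx^4  (order 4).
h: a_k = 0, 0, 12, 0, -82, 0, 1437/2, 0, -31953/4, 0, …
ICs: h(0) = 0, h′(0) = 0, h′′(0) = 24, h′′′(0) = 0.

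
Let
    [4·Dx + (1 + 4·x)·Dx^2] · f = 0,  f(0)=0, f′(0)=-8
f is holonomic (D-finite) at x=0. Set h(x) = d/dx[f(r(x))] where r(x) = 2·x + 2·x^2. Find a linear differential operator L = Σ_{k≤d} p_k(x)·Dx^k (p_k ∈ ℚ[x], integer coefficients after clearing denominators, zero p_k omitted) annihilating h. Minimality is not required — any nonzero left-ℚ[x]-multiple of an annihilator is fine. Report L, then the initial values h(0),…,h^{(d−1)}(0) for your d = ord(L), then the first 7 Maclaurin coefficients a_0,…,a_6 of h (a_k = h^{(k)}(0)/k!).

L = (6 + 16·x + 16·x^2) + (1 + 10·x + 24·x^2 + 16·x^3)·Dx  (order 1).
h: a_k = -16, 96, -640, 4352, -29696, 202752, -1384448, …
ICs: h(0) = -16.

f: a_k = 0, -8, 16, -128/3, 128, -2048/5, 4096/3, …
Substitute x→r, Dx→(1/r')Dx; clear ⇒ L₀.
Derive L from L₀ (diff closure).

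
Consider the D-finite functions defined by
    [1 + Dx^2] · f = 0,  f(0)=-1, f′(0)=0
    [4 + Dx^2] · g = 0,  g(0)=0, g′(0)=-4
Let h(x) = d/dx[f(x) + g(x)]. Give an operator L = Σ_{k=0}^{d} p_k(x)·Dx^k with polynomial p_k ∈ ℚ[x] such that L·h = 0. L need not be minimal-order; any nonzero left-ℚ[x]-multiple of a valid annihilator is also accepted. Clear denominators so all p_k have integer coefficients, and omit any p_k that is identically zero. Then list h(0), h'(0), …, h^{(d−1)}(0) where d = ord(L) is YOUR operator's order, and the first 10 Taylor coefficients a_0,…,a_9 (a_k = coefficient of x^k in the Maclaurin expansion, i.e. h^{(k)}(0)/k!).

f: a_k = -1, 0, 1/2, 0, -1/24, 0, 1/720, 0, -1/40320, 0, …
g: a_k = 0, -4, 0, 8/3, 0, -8/15, 0, 16/315, 0, -8/2835, …
L₀ := lclm(L_f,L_g); ord L₀ ≤ 2+2.
h=h₀': d/dx-closure on L₀ ⇒ L.
L = 4 + 5·Dx^2 + Dx^4  (order 4).
h: a_k = -4, 1, 8, -1/6, -8/3, 1/120, 16/45, -1/5040, -8/315, 1/362880, …
ICs: h(0) = -4, h′(0) = 1, h′′(0) = 16, h′′′(0) = -1.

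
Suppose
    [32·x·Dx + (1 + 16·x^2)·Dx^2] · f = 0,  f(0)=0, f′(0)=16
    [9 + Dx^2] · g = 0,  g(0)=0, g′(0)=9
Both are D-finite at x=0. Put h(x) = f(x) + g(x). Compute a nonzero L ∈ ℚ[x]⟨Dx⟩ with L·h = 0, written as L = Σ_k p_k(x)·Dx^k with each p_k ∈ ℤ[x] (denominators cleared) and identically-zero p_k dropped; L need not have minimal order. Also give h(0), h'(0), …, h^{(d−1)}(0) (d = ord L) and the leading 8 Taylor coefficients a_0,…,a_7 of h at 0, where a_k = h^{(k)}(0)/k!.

L = (-52704·x + 967680·x^3 + 663552·x^5)·Dx + (-207 + 13104·x^2 + 283392·x^4 + 331776·x^6)·Dx^2 + (-5856·x + 107520·x^3 + 73728·x^5)·Dx^3 + (-23 + 1456·x^2 + 31488·x^4 + 36864·x^6)·Dx^4  (order 4).
h: a_k = 0, 25, 0, -593/6, 0, 33011/40, 0, -749087/80, …
ICs: h(0) = 0, h′(0) = 25, h′′(0) = 0, h′′′(0) = -593.

f: a_k = 0, 16, 0, -256/3, 0, 4096/5, 0, -65536/7, …
g: a_k = 0, 9, 0, -27/2, 0, 243/40, 0, -729/560, …
L₀ := lclm(L_f,L_g); ord L₀ ≤ 2+2.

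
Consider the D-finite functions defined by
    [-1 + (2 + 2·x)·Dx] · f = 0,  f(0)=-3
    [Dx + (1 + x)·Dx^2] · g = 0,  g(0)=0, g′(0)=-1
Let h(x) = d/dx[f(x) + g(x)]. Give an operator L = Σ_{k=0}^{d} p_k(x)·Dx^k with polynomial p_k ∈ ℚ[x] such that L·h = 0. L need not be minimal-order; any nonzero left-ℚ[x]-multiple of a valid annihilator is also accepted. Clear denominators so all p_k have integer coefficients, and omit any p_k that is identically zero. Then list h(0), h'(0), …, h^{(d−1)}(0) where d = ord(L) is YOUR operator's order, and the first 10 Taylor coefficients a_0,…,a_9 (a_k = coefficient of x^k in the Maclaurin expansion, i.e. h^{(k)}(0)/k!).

L = 1 + (5 + 5·x)·Dx + (2 + 4·x + 2·x^2)·Dx^2  (order 2).
h: a_k = -5/2, 7/4, -25/16, 47/32, -361/256, 701/512, -2741/2048, 5383/4096, -84841/65536, 167537/131072, …
ICs: h(0) = -5/2, h′(0) = 7/4.

f: a_k = -3, -3/2, 3/8, -3/16, 15/128, -21/256, 63/1024, -99/2048, 1287/32768, -2145/65536, …
g: a_k = 0, -1, 1/2, -1/3, 1/4, -1/5, 1/6, -1/7, 1/8, -1/9, …
f+g: L₀ = lclm(L_f,L_g), ord ≤ 1+2.
h₀' ⇒ L via d/dx closure of L₀.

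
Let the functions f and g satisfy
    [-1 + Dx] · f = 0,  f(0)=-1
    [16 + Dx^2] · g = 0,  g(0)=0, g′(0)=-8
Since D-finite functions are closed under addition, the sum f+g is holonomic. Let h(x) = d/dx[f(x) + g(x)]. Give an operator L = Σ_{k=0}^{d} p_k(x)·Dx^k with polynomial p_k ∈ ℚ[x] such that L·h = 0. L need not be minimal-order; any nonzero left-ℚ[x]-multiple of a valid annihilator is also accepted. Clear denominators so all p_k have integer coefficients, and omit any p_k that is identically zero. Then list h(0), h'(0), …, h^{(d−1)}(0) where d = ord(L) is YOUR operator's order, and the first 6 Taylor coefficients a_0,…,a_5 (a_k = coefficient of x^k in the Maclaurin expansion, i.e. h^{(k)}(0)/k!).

L = 16 - 16·Dx + Dx^2 - Dx^3  (order 3).
h: a_k = -9, -1, 127/2, -1/6, -683/8, -1/120, …
ICs: h(0) = -9, h′(0) = -1, h′′(0) = 127.

f: a_k = -1, -1, -1/2, -1/6, -1/24, -1/120, …
g: a_k = 0, -8, 0, 64/3, 0, -256/15, …
Sum ⇒ L₀ = lclm(L_f,L_g) in ℚ(x)⟨Dx⟩.
Differentiate: ansatz ord ≤ ord L₀ ⇒ L.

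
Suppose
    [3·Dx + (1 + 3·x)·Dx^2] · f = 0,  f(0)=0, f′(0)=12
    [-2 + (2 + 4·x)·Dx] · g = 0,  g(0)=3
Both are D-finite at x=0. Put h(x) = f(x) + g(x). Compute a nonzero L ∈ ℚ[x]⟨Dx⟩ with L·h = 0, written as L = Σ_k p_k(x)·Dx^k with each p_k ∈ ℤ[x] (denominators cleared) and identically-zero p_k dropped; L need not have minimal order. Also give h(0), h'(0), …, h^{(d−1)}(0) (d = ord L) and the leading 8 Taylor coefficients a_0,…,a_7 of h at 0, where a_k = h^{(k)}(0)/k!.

L = (18 + 18·x)·Dx + (30 + 108·x + 90·x^2)·Dx^2 + (4 + 26·x + 54·x^2 + 36·x^3)·Dx^3  (order 3).
h: a_k = 3, 15, -39/2, 75/2, -663/8, 7881/40, -7839/16, 140661/112, …
ICs: h(0) = 3, h′(0) = 15, h′′(0) = -39.

f: a_k = 0, 12, -18, 36, -81, 972/5, -486, 8748/7, …
g: a_k = 3, 3, -3/2, 3/2, -15/8, 21/8, -63/16, 99/16, …
f+g: L₀ = lclm(L_f,L_g), ord ≤ 2+1.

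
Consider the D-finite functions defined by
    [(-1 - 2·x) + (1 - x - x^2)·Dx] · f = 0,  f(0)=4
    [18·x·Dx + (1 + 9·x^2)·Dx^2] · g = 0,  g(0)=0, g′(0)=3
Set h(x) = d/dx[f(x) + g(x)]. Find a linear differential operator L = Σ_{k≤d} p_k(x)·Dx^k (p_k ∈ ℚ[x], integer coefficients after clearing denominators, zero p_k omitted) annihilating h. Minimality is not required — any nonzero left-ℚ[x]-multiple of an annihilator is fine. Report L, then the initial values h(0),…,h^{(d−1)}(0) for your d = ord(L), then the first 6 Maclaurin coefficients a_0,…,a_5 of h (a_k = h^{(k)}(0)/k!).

L = (-36 + 144·x + 1440·x^2 + 2376·x^3 + 3186·x^4 + 486·x^6) + (18 + 24·x - 108·x^2 + 444·x^3 + 2313·x^4 + 2178·x^5 + 243·x^6 + 486·x^7)·Dx + (-2 - 10·x - 34·x^2 - 48·x^3 - 123·x^4 + 387·x^5 + 198·x^6 + 81·x^7 + 81·x^8)·Dx^2  (order 2).
h: a_k = 7, 16, 9, 80, 403, 312, …
ICs: h(0) = 7, h′(0) = 16.

f: a_k = 4, 4, 8, 12, 20, 32, …
g: a_k = 0, 3, 0, -9, 0, 243/5, …
L₀ := lclm(L_f,L_g); ord L₀ ≤ 1+2.
Differentiate: ansatz ord ≤ ord L₀ ⇒ L.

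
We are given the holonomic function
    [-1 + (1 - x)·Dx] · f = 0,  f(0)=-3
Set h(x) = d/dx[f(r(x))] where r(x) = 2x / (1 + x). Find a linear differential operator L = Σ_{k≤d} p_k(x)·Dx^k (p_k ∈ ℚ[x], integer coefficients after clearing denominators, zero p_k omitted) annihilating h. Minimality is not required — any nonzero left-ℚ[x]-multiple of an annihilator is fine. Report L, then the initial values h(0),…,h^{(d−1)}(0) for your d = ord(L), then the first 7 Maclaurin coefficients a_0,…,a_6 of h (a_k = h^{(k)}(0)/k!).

f: a_k = -3, -3, -3, -3, -3, -3, -3, …
f∘r: x↦r, Dx↦Dx/r' in L_f ⇒ L₀.
Differentiate: ansatz ord ≤ ord L₀ ⇒ L.
L = 2 + (-1 + x)·Dx  (order 1).
h: a_k = -6, -12, -18, -24, -30, -36, -42, …
ICs: h(0) = -6.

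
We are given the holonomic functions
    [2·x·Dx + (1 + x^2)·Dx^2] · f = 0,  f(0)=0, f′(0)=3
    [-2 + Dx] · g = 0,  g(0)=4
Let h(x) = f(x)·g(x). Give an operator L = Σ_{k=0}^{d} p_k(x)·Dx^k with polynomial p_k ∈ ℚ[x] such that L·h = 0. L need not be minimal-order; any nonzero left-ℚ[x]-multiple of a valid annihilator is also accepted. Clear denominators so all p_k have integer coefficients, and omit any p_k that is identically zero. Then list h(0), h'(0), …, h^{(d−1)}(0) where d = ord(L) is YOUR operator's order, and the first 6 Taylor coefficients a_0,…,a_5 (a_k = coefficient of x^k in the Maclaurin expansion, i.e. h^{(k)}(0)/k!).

f: a_k = 0, 3, 0, -1, 0, 3/5, …
g: a_k = 4, 8, 8, 16/3, 8/3, 16/15, …
Product ⇒ symmetric product L₀, ord ≤ 2.
L = (4 - 4·x + 4·x^2) + (-4 + 2·x - 4·x^2)·Dx + (1 + x^2)·Dx^2  (order 2).
h: a_k = 0, 12, 24, 20, 8, 12/5, …
ICs: h(0) = 0, h′(0) = 12.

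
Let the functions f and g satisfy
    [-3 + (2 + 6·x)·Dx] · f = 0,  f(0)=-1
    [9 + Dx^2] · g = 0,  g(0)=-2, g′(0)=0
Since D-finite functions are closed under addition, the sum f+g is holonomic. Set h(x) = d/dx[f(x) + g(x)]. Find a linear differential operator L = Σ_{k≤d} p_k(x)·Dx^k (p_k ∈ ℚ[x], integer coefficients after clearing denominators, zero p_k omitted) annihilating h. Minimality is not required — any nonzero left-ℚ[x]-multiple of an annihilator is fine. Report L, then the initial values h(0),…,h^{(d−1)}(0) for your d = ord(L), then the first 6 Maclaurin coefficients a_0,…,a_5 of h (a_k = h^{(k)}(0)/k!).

L = (-513 - 648·x - 972·x^2) + (-126 - 810·x - 1944·x^2 - 1944·x^3)·Dx + (-57 - 72·x - 108·x^2)·Dx^2 + (-14 - 90·x - 216·x^2 - 216·x^3)·Dx^3  (order 3).
h: a_k = -3/2, 81/4, -81/16, -459/32, -8505/256, 260739/2560, …
ICs: h(0) = -3/2, h′(0) = 81/4, h′′(0) = -81/8.

f: a_k = -1, -3/2, 9/8, -27/16, 405/128, -1701/256, …
g: a_k = -2, 0, 9, 0, -27/4, 0, …
L₀ := lclm(L_f,L_g); ord L₀ ≤ 1+2.
Differentiate: ansatz ord ≤ ord L₀ ⇒ L.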